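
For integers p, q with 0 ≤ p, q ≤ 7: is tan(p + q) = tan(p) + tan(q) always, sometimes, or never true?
It holds at (p, q) = (0, 1) (both sides equal tan(1) ≈ 1.557), but fails at (p, q) = (7, 4) (LHS = tan(11) ≈ -226, RHS = tan(7) + tan(4) ≈ 2.029).

Answer: Sometimes true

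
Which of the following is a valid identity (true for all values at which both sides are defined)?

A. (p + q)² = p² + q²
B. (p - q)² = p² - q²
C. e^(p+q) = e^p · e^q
A: fails at (4, 6) — LHS = 100, RHS = 52.
B: fails at (1, 4) — LHS = 9, RHS = -15.
C: holds — e.g. at (1, 4), both sides equal e^5 ≈ 148.4.

Answer: C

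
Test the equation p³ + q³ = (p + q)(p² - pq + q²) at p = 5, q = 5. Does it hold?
Substituting p = 5, q = 5:

LHS = 5³ + 5³ = 250
RHS = (5 + 5)(5² - 5·5 + 5²) = 250

LHS = RHS, so the equation holds at this point.

Answer: Holds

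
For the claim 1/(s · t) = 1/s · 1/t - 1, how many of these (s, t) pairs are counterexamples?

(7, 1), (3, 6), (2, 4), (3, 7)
4

Testing each pair:
(7, 1): LHS = 1/7, RHS = -6/7 → counterexample
(3, 6): LHS = 1/18, RHS = -17/18 → counterexample
(2, 4): LHS = 1/8, RHS = -7/8 → counterexample
(3, 7): LHS = 1/21, RHS = -20/21 → counterexample

That makes 4 counterexamples.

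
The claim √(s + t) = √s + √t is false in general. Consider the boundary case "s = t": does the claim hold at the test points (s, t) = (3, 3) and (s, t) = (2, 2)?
At (3, 3): LHS = √(6) ≈ 2.449 ≠ RHS = 2·√(3) ≈ 3.464
At (2, 2): LHS = 2 ≠ RHS = 2·√(2) ≈ 2.828

Answer: No, fails at both test points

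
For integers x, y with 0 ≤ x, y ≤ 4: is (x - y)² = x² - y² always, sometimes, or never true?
Sometimes true

It holds at (x, y) = (3, 3) (both sides equal 0), but fails at (x, y) = (4, 1) (LHS = 9, RHS = 15).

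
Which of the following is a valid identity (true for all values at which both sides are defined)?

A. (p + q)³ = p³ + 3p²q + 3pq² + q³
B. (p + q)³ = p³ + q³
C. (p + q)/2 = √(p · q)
A

A: holds — e.g. at (2, 7), both sides equal 729.
B: fails at (3, 3) — LHS = 216, RHS = 54.
C: fails at (0, 1) — LHS = 1/2, RHS = 0.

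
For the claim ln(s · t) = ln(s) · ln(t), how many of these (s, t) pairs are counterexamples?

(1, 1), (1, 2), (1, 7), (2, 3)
3

Testing each pair:
(1, 1): LHS = 0, RHS = 0 → satisfies claim
(1, 2): LHS = ln(2) ≈ 0.6931, RHS = 0 → counterexample
(1, 7): LHS = ln(7) ≈ 1.946, RHS = 0 → counterexample
(2, 3): LHS = ln(6) ≈ 1.792, RHS = ln(2)·ln(3) ≈ 0.7615 → counterexample

That makes 3 counterexamples.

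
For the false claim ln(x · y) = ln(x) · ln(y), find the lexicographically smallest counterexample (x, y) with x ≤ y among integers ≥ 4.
(x, y) = (4, 4)

Substituting (4, 4) into the claim:
LHS = ln(4 · 4) = ln(16) ≈ 2.773
RHS = ln(4) · ln(4) = ln(4)² ≈ 1.922

Since LHS ≠ RHS, this pair disproves the claim, and no lexicographically smaller pair (x ≤ y, integers ≥ 4) does.

For instance (6, 9) is also a counterexample (LHS = ln(54) ≈ 3.989, RHS = ln(6)·ln(9) ≈ 3.937), but it's lexicographically larger.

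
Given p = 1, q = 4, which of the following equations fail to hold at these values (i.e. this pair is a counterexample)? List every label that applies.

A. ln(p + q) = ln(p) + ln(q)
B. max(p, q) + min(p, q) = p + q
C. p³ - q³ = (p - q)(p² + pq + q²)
Evaluating each claim at the given values:
A. LHS = ln(5) ≈ 1.609, RHS = ln(4) ≈ 1.386 → fails here (LHS ≠ RHS)
B. LHS = 5, RHS = 5 → holds here (LHS = RHS)
C. LHS = -63, RHS = -63 → holds here (LHS = RHS)

Answer: A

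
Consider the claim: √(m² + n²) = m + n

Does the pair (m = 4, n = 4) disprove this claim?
Substituting m = 4, n = 4:
LHS = √(4² + 4²) = 4·√(2) ≈ 5.657
RHS = 4 + 4 = 8

Since LHS ≠ RHS, this pair disproves the claim.

Answer: Yes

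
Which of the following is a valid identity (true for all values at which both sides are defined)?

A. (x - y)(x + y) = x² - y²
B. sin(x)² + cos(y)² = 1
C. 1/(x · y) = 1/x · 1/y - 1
A

A: holds — e.g. at (6, 7), both sides equal -13.
B: fails at (3, 4) — LHS = sin(3)² + cos(4)² ≈ 0.4472, RHS = 1.
C: fails at (3, 3) — LHS = 1/9, RHS = -8/9.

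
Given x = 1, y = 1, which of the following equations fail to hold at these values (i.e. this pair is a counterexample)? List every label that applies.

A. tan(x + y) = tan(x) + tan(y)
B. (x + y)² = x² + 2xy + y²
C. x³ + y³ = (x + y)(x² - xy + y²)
Evaluating each claim at the given values:
A. LHS = tan(2) ≈ -2.185, RHS = 2·tan(1) ≈ 3.115 → fails here (LHS ≠ RHS)
B. LHS = 4, RHS = 4 → holds here (LHS = RHS)
C. LHS = 2, RHS = 2 → holds here (LHS = RHS)

Answer: A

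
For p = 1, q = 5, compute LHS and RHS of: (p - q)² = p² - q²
LHS = (1 - 5)² = 16
RHS = 1² - 5² = -24

LHS ≠ RHS, so the equation does not hold here.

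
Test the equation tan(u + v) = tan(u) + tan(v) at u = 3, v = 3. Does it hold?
Fails

Substituting u = 3, v = 3:

LHS = tan(3 + 3) = tan(6) ≈ -0.291
RHS = tan(3) + tan(3) = 2·tan(3) ≈ -0.2851

LHS ≠ RHS, so the equation does not hold at this point.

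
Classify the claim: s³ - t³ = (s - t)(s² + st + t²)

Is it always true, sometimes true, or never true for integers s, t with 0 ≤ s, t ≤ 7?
The identity holds for every pair in the range. For instance at (s, t) = (2, 1): both sides equal 7.

Answer: Always true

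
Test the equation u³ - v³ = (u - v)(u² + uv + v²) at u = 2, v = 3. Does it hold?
Substituting u = 2, v = 3:

LHS = 2³ - 3³ = -19
RHS = (2 - 3)(2² + 2·3 + 3²) = -19

LHS = RHS, so the equation holds at this point.

Answer: Holds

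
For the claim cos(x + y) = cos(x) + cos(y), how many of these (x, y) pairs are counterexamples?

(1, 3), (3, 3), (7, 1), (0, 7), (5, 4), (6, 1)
6

Testing each pair:
(1, 3): LHS = cos(4) ≈ -0.6536, RHS = cos(3) + cos(1) ≈ -0.4497 → counterexample
(3, 3): LHS = cos(6) ≈ 0.9602, RHS = 2·cos(3) ≈ -1.98 → counterexample
(7, 1): LHS = cos(8) ≈ -0.1455, RHS = cos(1) + cos(7) ≈ 1.294 → counterexample
(0, 7): LHS = cos(7) ≈ 0.7539, RHS = cos(7) + 1 ≈ 1.754 → counterexample
(5, 4): LHS = cos(9) ≈ -0.9111, RHS = cos(4) + cos(5) ≈ -0.37 → counterexample
(6, 1): LHS = cos(7) ≈ 0.7539, RHS = cos(1) + cos(6) ≈ 1.5 → counterexample

That makes 6 counterexamples.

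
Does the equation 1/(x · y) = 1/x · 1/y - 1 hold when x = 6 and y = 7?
Substituting x = 6, y = 7:

LHS = 1/(6 · 7) = 1/42
RHS = 1/6 · 1/7 - 1 = -41/42

LHS ≠ RHS, so the equation does not hold at this point.

Answer: Fails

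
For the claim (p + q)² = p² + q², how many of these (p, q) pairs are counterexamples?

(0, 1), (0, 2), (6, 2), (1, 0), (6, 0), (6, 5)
Testing each pair:
(0, 1): LHS = 1, RHS = 1 → satisfies claim
(0, 2): LHS = 4, RHS = 4 → satisfies claim
(6, 2): LHS = 64, RHS = 40 → counterexample
(1, 0): LHS = 1, RHS = 1 → satisfies claim
(6, 0): LHS = 36, RHS = 36 → satisfies claim
(6, 5): LHS = 121, RHS = 61 → counterexample

That makes 2 counterexamples.

Answer: 2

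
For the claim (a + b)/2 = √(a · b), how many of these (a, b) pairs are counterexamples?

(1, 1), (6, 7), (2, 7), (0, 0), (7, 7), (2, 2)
Testing each pair:
(1, 1): LHS = 1, RHS = 1 → satisfies claim
(6, 7): LHS = 13/2, RHS = √(42) ≈ 6.481 → counterexample
(2, 7): LHS = 9/2, RHS = √(14) ≈ 3.742 → counterexample
(0, 0): LHS = 0, RHS = 0 → satisfies claim
(7, 7): LHS = 7, RHS = 7 → satisfies claim
(2, 2): LHS = 2, RHS = 2 → satisfies claim

That makes 2 counterexamples.

Answer: 2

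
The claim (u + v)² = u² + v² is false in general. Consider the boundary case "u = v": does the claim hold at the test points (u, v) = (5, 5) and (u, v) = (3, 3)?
At (5, 5): LHS = 100 ≠ RHS = 50
At (3, 3): LHS = 36 ≠ RHS = 18

Answer: No, fails at both test points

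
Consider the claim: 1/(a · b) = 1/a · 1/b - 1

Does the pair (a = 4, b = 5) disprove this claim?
Substituting a = 4, b = 5:
LHS = 1/(4 · 5) = 1/20
RHS = 1/4 · 1/5 - 1 = -19/20

Since LHS ≠ RHS, this pair disproves the claim.

Answer: Yes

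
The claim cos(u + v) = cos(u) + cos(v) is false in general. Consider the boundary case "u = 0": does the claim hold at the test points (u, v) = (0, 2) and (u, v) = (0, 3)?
No, fails at both test points

At (0, 2): LHS = cos(2) ≈ -0.4161 ≠ RHS = cos(2) + 1 ≈ 0.5839
At (0, 3): LHS = cos(3) ≈ -0.99 ≠ RHS = cos(3) + 1 ≈ 0.01001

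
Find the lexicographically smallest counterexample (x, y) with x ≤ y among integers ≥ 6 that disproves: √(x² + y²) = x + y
Substituting (6, 6) into the claim:
LHS = √(6² + 6²) = 6·√(2) ≈ 8.485
RHS = 6 + 6 = 12

Since LHS ≠ RHS, this pair disproves the claim, and no lexicographically smaller pair (x ≤ y, integers ≥ 6) does.

For instance (12, 13) is also a counterexample (LHS = √(313) ≈ 17.69, RHS = 25), but it's lexicographically larger.

Answer: (x, y) = (6, 6)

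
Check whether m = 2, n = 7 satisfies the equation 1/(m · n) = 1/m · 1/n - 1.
Fails

Substituting m = 2, n = 7:

LHS = 1/(2 · 7) = 1/14
RHS = 1/2 · 1/7 - 1 = -13/14

LHS ≠ RHS, so the equation does not hold at this point.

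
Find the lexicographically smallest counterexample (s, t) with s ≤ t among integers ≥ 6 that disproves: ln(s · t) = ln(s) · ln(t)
(s, t) = (6, 6)

Substituting (6, 6) into the claim:
LHS = ln(6 · 6) = ln(36) ≈ 3.584
RHS = ln(6) · ln(6) = ln(6)² ≈ 3.21

Since LHS ≠ RHS, this pair disproves the claim, and no lexicographically smaller pair (s ≤ t, integers ≥ 6) does.

For instance (7, 11) is also a counterexample (LHS = ln(77) ≈ 4.344, RHS = ln(7)·ln(11) ≈ 4.666), but it's lexicographically larger.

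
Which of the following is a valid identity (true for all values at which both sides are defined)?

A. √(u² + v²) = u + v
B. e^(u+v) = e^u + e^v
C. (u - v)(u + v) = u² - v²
A: fails at (5, 5) — LHS = 5·√(2) ≈ 7.071, RHS = 10.
B: fails at (3, 3) — LHS = e^6 ≈ 403.4, RHS = 2·e^3 ≈ 40.17.
C: holds — e.g. at (1, 2), both sides equal -3.

Answer: C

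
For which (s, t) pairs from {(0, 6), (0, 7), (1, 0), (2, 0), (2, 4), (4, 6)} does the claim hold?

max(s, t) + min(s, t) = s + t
All pairs

Testing each pair:
(0, 6): LHS = 6, RHS = 6 → holds
(0, 7): LHS = 7, RHS = 7 → holds
(1, 0): LHS = 1, RHS = 1 → holds
(2, 0): LHS = 2, RHS = 2 → holds
(2, 4): LHS = 6, RHS = 6 → holds
(4, 6): LHS = 10, RHS = 10 → holds

Every pair satisfies the claim.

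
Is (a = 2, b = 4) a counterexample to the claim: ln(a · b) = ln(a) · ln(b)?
Yes

Substituting a = 2, b = 4:
LHS = ln(2 · 4) = ln(8) ≈ 2.079
RHS = ln(2) · ln(4) ≈ 0.9609

Since LHS ≠ RHS, this pair disproves the claim.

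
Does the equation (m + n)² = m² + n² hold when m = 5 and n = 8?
Substituting m = 5, n = 8:

LHS = (5 + 8)² = 169
RHS = 5² + 8² = 89

LHS ≠ RHS, so the equation does not hold at this point.

Answer: Fails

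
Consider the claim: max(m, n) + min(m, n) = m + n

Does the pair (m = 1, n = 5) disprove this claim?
No

Substituting m = 1, n = 5:
LHS = max(1, 5) + min(1, 5) = 6
RHS = 1 + 5 = 6

The sides agree, so this pair does not disprove the claim.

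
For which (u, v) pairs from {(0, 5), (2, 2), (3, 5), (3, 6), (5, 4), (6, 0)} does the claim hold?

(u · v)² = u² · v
Testing each pair:
(0, 5): LHS = 0, RHS = 0 → holds
(2, 2): LHS = 16, RHS = 8 → fails
(3, 5): LHS = 225, RHS = 45 → fails
(3, 6): LHS = 324, RHS = 54 → fails
(5, 4): LHS = 400, RHS = 100 → fails
(6, 0): LHS = 0, RHS = 0 → holds

2 of 6 pairs satisfy the claim.

Answer: (0, 5), (6, 0)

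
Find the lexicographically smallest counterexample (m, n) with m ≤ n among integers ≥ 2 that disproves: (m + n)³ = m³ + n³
(m, n) = (2, 2)

Substituting (2, 2) into the claim:
LHS = (2 + 2)³ = 64
RHS = 2³ + 2³ = 16

Since LHS ≠ RHS, this pair disproves the claim, and no lexicographically smaller pair (m ≤ n, integers ≥ 2) does.

For instance (4, 9) is also a counterexample (LHS = 2197, RHS = 793), but it's lexicographically larger.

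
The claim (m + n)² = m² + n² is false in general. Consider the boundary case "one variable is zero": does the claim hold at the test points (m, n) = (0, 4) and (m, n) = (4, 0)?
Yes, holds at both test points

At (0, 4): LHS = 16, RHS = 16 → equal
At (4, 0): LHS = 16, RHS = 16 → equal

So the claim does hold at both of these boundary points, even though it is not an identity.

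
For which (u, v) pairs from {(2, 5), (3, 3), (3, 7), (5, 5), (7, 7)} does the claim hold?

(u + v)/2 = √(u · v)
(3, 3), (5, 5), (7, 7)

Testing each pair:
(2, 5): LHS = 7/2, RHS = √(10) ≈ 3.162 → fails
(3, 3): LHS = 3, RHS = 3 → holds
(3, 7): LHS = 5, RHS = √(21) ≈ 4.583 → fails
(5, 5): LHS = 5, RHS = 5 → holds
(7, 7): LHS = 7, RHS = 7 → holds

3 of 5 pairs satisfy the claim.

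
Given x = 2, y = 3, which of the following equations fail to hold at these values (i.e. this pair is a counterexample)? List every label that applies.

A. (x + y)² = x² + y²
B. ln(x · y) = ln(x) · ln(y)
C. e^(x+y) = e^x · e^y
Evaluating each claim at the given values:
A. LHS = 25, RHS = 13 → fails here (LHS ≠ RHS)
B. LHS = ln(6) ≈ 1.792, RHS = ln(2)·ln(3) ≈ 0.7615 → fails here (LHS ≠ RHS)
C. LHS = e^5 ≈ 148.4, RHS = e^5 ≈ 148.4 → holds here (LHS = RHS)

Answer: A, B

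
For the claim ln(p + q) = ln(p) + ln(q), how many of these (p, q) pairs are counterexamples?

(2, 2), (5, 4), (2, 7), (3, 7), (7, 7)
Testing each pair:
(2, 2): LHS = ln(4) ≈ 1.386, RHS = 2·ln(2) ≈ 1.386 → satisfies claim
(5, 4): LHS = ln(9) ≈ 2.197, RHS = ln(4) + ln(5) ≈ 2.996 → counterexample
(2, 7): LHS = ln(9) ≈ 2.197, RHS = ln(2) + ln(7) ≈ 2.639 → counterexample
(3, 7): LHS = ln(10) ≈ 2.303, RHS = ln(3) + ln(7) ≈ 3.045 → counterexample
(7, 7): LHS = ln(14) ≈ 2.639, RHS = 2·ln(7) ≈ 3.892 → counterexample

That makes 4 counterexamples.

Answer: 4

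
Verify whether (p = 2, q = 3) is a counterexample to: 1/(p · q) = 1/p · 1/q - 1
Yes

Substituting p = 2, q = 3:
LHS = 1/(2 · 3) = 1/6
RHS = 1/2 · 1/3 - 1 = -5/6

Since LHS ≠ RHS, this pair disproves the claim.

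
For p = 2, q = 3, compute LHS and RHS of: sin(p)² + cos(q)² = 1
LHS = sin(2)² + cos(3)² ≈ 1.807
RHS = 1

LHS ≠ RHS (they differ by about 0.8069), so the equation does not hold here.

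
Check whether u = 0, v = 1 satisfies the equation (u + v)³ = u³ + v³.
Substituting u = 0, v = 1:

LHS = (0 + 1)³ = 1
RHS = 0³ + 1³ = 1

LHS = RHS, so the equation holds at this point.

Answer: Holds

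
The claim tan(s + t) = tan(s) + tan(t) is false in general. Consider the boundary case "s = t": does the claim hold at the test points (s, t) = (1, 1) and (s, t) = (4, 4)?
No, fails at both test points

At (1, 1): LHS = tan(2) ≈ -2.185 ≠ RHS = 2·tan(1) ≈ 3.115
At (4, 4): LHS = tan(8) ≈ -6.8 ≠ RHS = 2·tan(4) ≈ 2.316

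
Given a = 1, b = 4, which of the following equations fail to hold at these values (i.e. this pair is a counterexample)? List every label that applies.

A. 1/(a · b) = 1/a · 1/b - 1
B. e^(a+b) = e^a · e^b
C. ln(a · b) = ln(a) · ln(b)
A, C

Evaluating each claim at the given values:
A. LHS = 1/4, RHS = -3/4 → fails here (LHS ≠ RHS)
B. LHS = e^5 ≈ 148.4, RHS = e^5 ≈ 148.4 → holds here (LHS = RHS)
C. LHS = ln(4) ≈ 1.386, RHS = 0 → fails here (LHS ≠ RHS)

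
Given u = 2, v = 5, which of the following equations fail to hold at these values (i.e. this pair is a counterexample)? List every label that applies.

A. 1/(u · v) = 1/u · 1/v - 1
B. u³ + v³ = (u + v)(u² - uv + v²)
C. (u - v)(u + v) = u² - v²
A

Evaluating each claim at the given values:
A. LHS = 1/10, RHS = -9/10 → fails here (LHS ≠ RHS)
B. LHS = 133, RHS = 133 → holds here (LHS = RHS)
C. LHS = -21, RHS = -21 → holds here (LHS = RHS)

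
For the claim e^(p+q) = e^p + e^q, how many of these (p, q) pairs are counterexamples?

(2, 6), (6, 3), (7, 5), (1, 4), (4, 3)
5

Testing each pair:
(2, 6): LHS = e^8 ≈ 2981, RHS = e^2 + e^6 ≈ 410.8 → counterexample
(6, 3): LHS = e^9 ≈ 8103, RHS = e^3 + e^6 ≈ 423.5 → counterexample
(7, 5): LHS = e^12 ≈ 162754.8, RHS = e^5 + e^7 ≈ 1245 → counterexample
(1, 4): LHS = e^5 ≈ 148.4, RHS = e + e^4 ≈ 57.32 → counterexample
(4, 3): LHS = e^7 ≈ 1097, RHS = e^3 + e^4 ≈ 74.68 → counterexample

That makes 5 counterexamples.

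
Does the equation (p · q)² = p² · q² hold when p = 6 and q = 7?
Substituting p = 6, q = 7:

LHS = (6 · 7)² = 1764
RHS = 6² · 7² = 1764

LHS = RHS, so the equation holds at this point.

Answer: Holds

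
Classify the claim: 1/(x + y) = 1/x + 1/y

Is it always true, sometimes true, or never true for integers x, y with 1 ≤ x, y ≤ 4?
Never true

The claim fails for every pair in the range. For instance at (x, y) = (3, 2): LHS = 1/5, RHS = 5/6.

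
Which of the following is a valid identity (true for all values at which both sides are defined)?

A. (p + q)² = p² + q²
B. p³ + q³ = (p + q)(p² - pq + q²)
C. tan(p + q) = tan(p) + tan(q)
B

A: fails at (4, 6) — LHS = 100, RHS = 52.
B: holds — e.g. at (2, 4), both sides equal 72.
C: fails at (5, 5) — LHS = tan(10) ≈ 0.6484, RHS = 2·tan(5) ≈ -6.761.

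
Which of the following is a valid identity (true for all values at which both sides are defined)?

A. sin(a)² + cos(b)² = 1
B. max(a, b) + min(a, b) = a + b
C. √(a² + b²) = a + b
A: fails at (2, 4) — LHS = cos(4)² + sin(2)² ≈ 1.254, RHS = 1.
B: holds — e.g. at (2, 4), both sides equal 6.
C: fails at (6, 7) — LHS = √(85) ≈ 9.22, RHS = 13.

Answer: B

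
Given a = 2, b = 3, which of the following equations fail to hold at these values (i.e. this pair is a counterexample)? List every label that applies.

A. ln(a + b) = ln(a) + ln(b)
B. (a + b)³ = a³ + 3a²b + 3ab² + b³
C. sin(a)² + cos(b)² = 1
A, C

Evaluating each claim at the given values:
A. LHS = ln(5) ≈ 1.609, RHS = ln(2) + ln(3) ≈ 1.792 → fails here (LHS ≠ RHS)
B. LHS = 125, RHS = 125 → holds here (LHS = RHS)
C. LHS = sin(2)² + cos(3)² ≈ 1.807, RHS = 1 → fails here (LHS ≠ RHS)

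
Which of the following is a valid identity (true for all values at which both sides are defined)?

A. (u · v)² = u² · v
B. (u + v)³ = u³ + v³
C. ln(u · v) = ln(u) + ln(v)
A: fails at (2, 2) — LHS = 16, RHS = 8.
B: fails at (3, 3) — LHS = 216, RHS = 54.
C: holds — e.g. at (1, 4), both sides equal ln(4) ≈ 1.386.

Answer: C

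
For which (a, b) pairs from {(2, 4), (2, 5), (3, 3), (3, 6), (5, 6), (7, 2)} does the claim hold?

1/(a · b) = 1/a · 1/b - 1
None

Testing each pair:
(2, 4): LHS = 1/8, RHS = -7/8 → fails
(2, 5): LHS = 1/10, RHS = -9/10 → fails
(3, 3): LHS = 1/9, RHS = -8/9 → fails
(3, 6): LHS = 1/18, RHS = -17/18 → fails
(5, 6): LHS = 1/30, RHS = -29/30 → fails
(7, 2): LHS = 1/14, RHS = -13/14 → fails

No pair satisfies the claim.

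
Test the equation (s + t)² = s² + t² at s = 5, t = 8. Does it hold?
Substituting s = 5, t = 8:

LHS = (5 + 8)² = 169
RHS = 5² + 8² = 89

LHS ≠ RHS, so the equation does not hold at this point.

Answer: Fails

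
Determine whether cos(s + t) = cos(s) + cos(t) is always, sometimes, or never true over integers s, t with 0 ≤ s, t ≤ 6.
Never true

The claim fails for every pair in the range. For instance at (s, t) = (2, 1): LHS = cos(3) ≈ -0.99, RHS = cos(2) + cos(1) ≈ 0.1242.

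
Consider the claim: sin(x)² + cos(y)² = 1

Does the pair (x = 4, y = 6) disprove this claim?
Substituting x = 4, y = 6:
LHS = sin(4)² + cos(6)² ≈ 1.495
RHS = 1

Since LHS ≠ RHS, this pair disproves the claim.

Answer: Yes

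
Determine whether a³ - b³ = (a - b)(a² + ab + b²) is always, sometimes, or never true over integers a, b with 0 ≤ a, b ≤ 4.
The identity holds for every pair in the range. For instance at (a, b) = (4, 4): both sides equal 0.

Answer: Always true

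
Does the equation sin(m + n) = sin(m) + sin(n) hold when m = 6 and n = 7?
Fails

Substituting m = 6, n = 7:

LHS = sin(6 + 7) = sin(13) ≈ 0.4202
RHS = sin(6) + sin(7) ≈ 0.3776

LHS ≠ RHS, so the equation does not hold at this point.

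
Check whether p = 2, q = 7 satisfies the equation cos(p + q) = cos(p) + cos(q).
Fails

Substituting p = 2, q = 7:

LHS = cos(2 + 7) = cos(9) ≈ -0.9111
RHS = cos(2) + cos(7) ≈ 0.3378

LHS ≠ RHS, so the equation does not hold at this point.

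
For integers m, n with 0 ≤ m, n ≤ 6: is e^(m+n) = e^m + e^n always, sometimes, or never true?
Never true

The claim fails for every pair in the range. For instance at (m, n) = (4, 4): LHS = e^8 ≈ 2981, RHS = 2·e^4 ≈ 109.2.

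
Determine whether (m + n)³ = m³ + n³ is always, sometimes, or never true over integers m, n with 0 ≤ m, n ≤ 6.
It holds at (m, n) = (0, 0) (both sides equal 0), but fails at (m, n) = (3, 5) (LHS = 512, RHS = 152).

Answer: Sometimes true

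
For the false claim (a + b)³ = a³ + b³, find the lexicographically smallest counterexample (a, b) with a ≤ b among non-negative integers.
At (0, 2): both sides equal 8, so it holds there.
At (0, 5): both sides equal 125, so it holds there.

Substituting (1, 1) into the claim:
LHS = (1 + 1)³ = 8
RHS = 1³ + 1³ = 2

Since LHS ≠ RHS, this pair disproves the claim, and no lexicographically smaller pair (a ≤ b, non-negative integers) does.

For instance (5, 6) is also a counterexample (LHS = 1331, RHS = 341), but it's lexicographically larger.

Answer: (a, b) = (1, 1)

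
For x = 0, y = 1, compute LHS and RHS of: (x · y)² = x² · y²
LHS = (0 · 1)² = 0
RHS = 0² · 1² = 0

LHS = RHS: the two sides agree.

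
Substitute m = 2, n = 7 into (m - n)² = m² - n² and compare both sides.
LHS = (2 - 7)² = 25
RHS = 2² - 7² = -45

LHS ≠ RHS, so the equation does not hold here.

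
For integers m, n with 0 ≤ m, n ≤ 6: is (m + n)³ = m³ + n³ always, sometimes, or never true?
Sometimes true

It holds at (m, n) = (0, 2) (both sides equal 8), but fails at (m, n) = (4, 6) (LHS = 1000, RHS = 280).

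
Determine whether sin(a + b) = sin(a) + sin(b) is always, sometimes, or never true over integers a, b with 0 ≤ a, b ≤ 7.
Sometimes true

It holds at (a, b) = (0, 6) (both sides equal sin(6) ≈ -0.2794), but fails at (a, b) = (1, 7) (LHS = sin(8) ≈ 0.9894, RHS = sin(7) + sin(1) ≈ 1.498).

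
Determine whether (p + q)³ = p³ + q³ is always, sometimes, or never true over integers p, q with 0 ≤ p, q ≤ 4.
It holds at (p, q) = (1, 0) (both sides equal 1), but fails at (p, q) = (2, 2) (LHS = 64, RHS = 16).

Answer: Sometimes true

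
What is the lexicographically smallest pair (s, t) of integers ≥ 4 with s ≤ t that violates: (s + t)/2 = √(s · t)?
Substituting (4, 5) into the claim:
LHS = (4 + 5)/2 = 9/2
RHS = √(4 · 5) = 2·√(5) ≈ 4.472

Since LHS ≠ RHS, this pair disproves the claim, and no lexicographically smaller pair (s ≤ t, integers ≥ 4) does.

For instance (7, 8) is also a counterexample (LHS = 15/2, RHS = 2·√(14) ≈ 7.483), but it's lexicographically larger.

Answer: (s, t) = (4, 5)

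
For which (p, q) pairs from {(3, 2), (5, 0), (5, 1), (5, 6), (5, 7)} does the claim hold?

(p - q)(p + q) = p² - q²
All pairs

Testing each pair:
(3, 2): LHS = 5, RHS = 5 → holds
(5, 0): LHS = 25, RHS = 25 → holds
(5, 1): LHS = 24, RHS = 24 → holds
(5, 6): LHS = -11, RHS = -11 → holds
(5, 7): LHS = -24, RHS = -24 → holds

Every pair satisfies the claim.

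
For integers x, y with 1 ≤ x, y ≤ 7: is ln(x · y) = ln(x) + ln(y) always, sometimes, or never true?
The identity holds for every pair in the range. For instance at (x, y) = (3, 2): both sides equal ln(6) ≈ 1.792.

Answer: Always true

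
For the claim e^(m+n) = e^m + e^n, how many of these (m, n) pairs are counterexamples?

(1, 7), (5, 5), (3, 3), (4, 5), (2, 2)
Testing each pair:
(1, 7): LHS = e^8 ≈ 2981, RHS = e + e^7 ≈ 1099 → counterexample
(5, 5): LHS = e^10 ≈ 22026.5, RHS = 2·e^5 ≈ 296.8 → counterexample
(3, 3): LHS = e^6 ≈ 403.4, RHS = 2·e^3 ≈ 40.17 → counterexample
(4, 5): LHS = e^9 ≈ 8103, RHS = e^4 + e^5 ≈ 203 → counterexample
(2, 2): LHS = e^4 ≈ 54.6, RHS = 2·e^2 ≈ 14.78 → counterexample

That makes 5 counterexamples.

Answer: 5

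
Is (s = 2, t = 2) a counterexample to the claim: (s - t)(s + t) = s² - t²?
Substituting s = 2, t = 2:
LHS = (2 - 2)(2 + 2) = 0
RHS = 2² - 2² = 0

The sides agree, so this pair does not disprove the claim.

Answer: No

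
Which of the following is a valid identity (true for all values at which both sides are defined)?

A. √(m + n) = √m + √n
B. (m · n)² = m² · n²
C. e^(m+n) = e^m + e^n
A: fails at (1, 2) — LHS = √(3) ≈ 1.732, RHS = 1 + √(2) ≈ 2.414.
B: holds — e.g. at (6, 7), both sides equal 1764.
C: fails at (1, 4) — LHS = e^5 ≈ 148.4, RHS = e + e^4 ≈ 57.32.

Answer: B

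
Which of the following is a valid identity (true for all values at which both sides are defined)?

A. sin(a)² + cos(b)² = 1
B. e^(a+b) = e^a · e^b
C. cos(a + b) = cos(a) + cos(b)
A: fails at (1, 5) — LHS = cos(5)² + sin(1)² ≈ 0.7885, RHS = 1.
B: holds — e.g. at (2, 4), both sides equal e^6 ≈ 403.4.
C: fails at (2, 4) — LHS = cos(6) ≈ 0.9602, RHS = cos(4) + cos(2) ≈ -1.07.

Answer: B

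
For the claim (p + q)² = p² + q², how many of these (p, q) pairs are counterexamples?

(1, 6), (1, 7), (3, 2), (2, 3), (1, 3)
5

Testing each pair:
(1, 6): LHS = 49, RHS = 37 → counterexample
(1, 7): LHS = 64, RHS = 50 → counterexample
(3, 2): LHS = 25, RHS = 13 → counterexample
(2, 3): LHS = 25, RHS = 13 → counterexample
(1, 3): LHS = 16, RHS = 10 → counterexample

That makes 5 counterexamples.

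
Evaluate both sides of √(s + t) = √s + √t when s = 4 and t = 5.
LHS = √(4 + 5) = 3
RHS = √4 + √5 = 2 + √(5) ≈ 4.236

LHS ≠ RHS (they differ by about 1.236), so the equation does not hold here.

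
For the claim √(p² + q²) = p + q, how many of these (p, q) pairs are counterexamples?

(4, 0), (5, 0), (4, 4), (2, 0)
Testing each pair:
(4, 0): LHS = 4, RHS = 4 → satisfies claim
(5, 0): LHS = 5, RHS = 5 → satisfies claim
(4, 4): LHS = 4·√(2) ≈ 5.657, RHS = 8 → counterexample
(2, 0): LHS = 2, RHS = 2 → satisfies claim

That makes 1 counterexample.

Answer: 1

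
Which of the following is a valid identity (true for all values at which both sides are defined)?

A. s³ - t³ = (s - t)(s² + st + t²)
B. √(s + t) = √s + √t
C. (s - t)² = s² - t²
A: holds — e.g. at (3, 7), both sides equal -316.
B: fails at (2, 2) — LHS = 2, RHS = 2·√(2) ≈ 2.828.
C: fails at (5, 8) — LHS = 9, RHS = -39.

Answer: A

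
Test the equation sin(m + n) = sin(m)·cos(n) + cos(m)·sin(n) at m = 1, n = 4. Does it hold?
Holds

Substituting m = 1, n = 4:

LHS = sin(1 + 4) = sin(5) ≈ -0.9589
RHS = sin(1)·cos(4) + cos(1)·sin(4) = sin(1)·cos(4) + sin(4)·cos(1) ≈ -0.9589

LHS = RHS, so the equation holds at this point.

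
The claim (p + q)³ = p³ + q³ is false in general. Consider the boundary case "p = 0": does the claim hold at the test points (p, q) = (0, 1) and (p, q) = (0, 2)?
At (0, 1): LHS = 1, RHS = 1 → equal
At (0, 2): LHS = 8, RHS = 8 → equal

So the claim does hold at both of these boundary points, even though it is not an identity.

Answer: Yes, holds at both test points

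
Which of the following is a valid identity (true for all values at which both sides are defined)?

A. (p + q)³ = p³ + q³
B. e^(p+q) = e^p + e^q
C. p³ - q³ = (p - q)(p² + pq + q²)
A: fails at (3, 7) — LHS = 1000, RHS = 370.
B: fails at (3, 5) — LHS = e^8 ≈ 2981, RHS = e^3 + e^5 ≈ 168.5.
C: holds — e.g. at (2, 4), both sides equal -56.

Answer: C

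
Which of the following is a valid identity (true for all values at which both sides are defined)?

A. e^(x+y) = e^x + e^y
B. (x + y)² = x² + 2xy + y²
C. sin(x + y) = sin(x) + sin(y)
B

A: fails at (4, 6) — LHS = e^10 ≈ 22026.5, RHS = e^4 + e^6 ≈ 458.
B: holds — e.g. at (2, 7), both sides equal 81.
C: fails at (3, 4) — LHS = sin(7) ≈ 0.657, RHS = sin(4) + sin(3) ≈ -0.6157.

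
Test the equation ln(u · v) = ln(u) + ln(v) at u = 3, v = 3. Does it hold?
Holds

Substituting u = 3, v = 3:

LHS = ln(3 · 3) = ln(9) ≈ 2.197
RHS = ln(3) + ln(3) = 2·ln(3) ≈ 2.197

LHS = RHS, so the equation holds at this point.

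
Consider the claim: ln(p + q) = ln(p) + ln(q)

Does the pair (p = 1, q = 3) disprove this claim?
Substituting p = 1, q = 3:
LHS = ln(1 + 3) = ln(4) ≈ 1.386
RHS = ln(1) + ln(3) = ln(3) ≈ 1.099

Since LHS ≠ RHS, this pair disproves the claim.

Answer: Yes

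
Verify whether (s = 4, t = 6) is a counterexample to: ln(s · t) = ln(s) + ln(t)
No

Substituting s = 4, t = 6:
LHS = ln(4 · 6) = ln(24) ≈ 3.178
RHS = ln(4) + ln(6) ≈ 3.178

The sides agree, so this pair does not disprove the claim.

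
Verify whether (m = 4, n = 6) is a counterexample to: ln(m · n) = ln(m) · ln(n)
Substituting m = 4, n = 6:
LHS = ln(4 · 6) = ln(24) ≈ 3.178
RHS = ln(4) · ln(6) ≈ 2.484

Since LHS ≠ RHS, this pair disproves the claim.

Answer: Yes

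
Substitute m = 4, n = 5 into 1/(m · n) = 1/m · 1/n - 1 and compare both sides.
LHS = 1/(4 · 5) = 1/20
RHS = 1/4 · 1/5 - 1 = -19/20

LHS ≠ RHS, so the equation does not hold here.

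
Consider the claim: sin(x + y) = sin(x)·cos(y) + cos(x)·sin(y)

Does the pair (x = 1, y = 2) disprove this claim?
No

Substituting x = 1, y = 2:
LHS = sin(1 + 2) = sin(3) ≈ 0.1411
RHS = sin(1)·cos(2) + cos(1)·sin(2) = sin(1)·cos(2) + sin(2)·cos(1) ≈ 0.1411

The sides agree, so this pair does not disprove the claim.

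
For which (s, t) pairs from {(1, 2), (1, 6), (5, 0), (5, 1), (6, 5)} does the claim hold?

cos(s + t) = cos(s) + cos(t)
None

Testing each pair:
(1, 2): LHS = cos(3) ≈ -0.99, RHS = cos(2) + cos(1) ≈ 0.1242 → fails
(1, 6): LHS = cos(7) ≈ 0.7539, RHS = cos(1) + cos(6) ≈ 1.5 → fails
(5, 0): LHS = cos(5) ≈ 0.2837, RHS = cos(5) + 1 ≈ 1.284 → fails
(5, 1): LHS = cos(6) ≈ 0.9602, RHS = cos(5) + cos(1) ≈ 0.824 → fails
(6, 5): LHS = cos(11) ≈ 0.004426, RHS = cos(5) + cos(6) ≈ 1.244 → fails

No pair satisfies the claim.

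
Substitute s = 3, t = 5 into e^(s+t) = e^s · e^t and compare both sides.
LHS = e^(3+5) = e^8 ≈ 2981
RHS = e^3 · e^5 = e^8 ≈ 2981

LHS = RHS: the two sides agree.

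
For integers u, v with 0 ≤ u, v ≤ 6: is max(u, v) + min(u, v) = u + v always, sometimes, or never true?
Always true

The identity holds for every pair in the range. For instance at (u, v) = (3, 2): both sides equal 5.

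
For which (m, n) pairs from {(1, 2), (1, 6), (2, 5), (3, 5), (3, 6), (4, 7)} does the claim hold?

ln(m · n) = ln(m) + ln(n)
Testing each pair:
(1, 2): LHS = ln(2) ≈ 0.6931, RHS = ln(2) ≈ 0.6931 → holds
(1, 6): LHS = ln(6) ≈ 1.792, RHS = ln(6) ≈ 1.792 → holds
(2, 5): LHS = ln(10) ≈ 2.303, RHS = ln(2) + ln(5) ≈ 2.303 → holds
(3, 5): LHS = ln(15) ≈ 2.708, RHS = ln(3) + ln(5) ≈ 2.708 → holds
(3, 6): LHS = ln(18) ≈ 2.89, RHS = ln(3) + ln(6) ≈ 2.89 → holds
(4, 7): LHS = ln(28) ≈ 3.332, RHS = ln(4) + ln(7) ≈ 3.332 → holds

Every pair satisfies the claim.

Answer: All pairs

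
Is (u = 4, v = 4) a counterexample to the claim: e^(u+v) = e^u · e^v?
No

Substituting u = 4, v = 4:
LHS = e^(4+4) = e^8 ≈ 2981
RHS = e^4 · e^4 = e^8 ≈ 2981

The sides agree, so this pair does not disprove the claim.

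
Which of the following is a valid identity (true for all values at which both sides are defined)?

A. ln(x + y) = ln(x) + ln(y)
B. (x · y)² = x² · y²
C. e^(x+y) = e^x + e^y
A: fails at (3, 5) — LHS = ln(8) ≈ 2.079, RHS = ln(3) + ln(5) ≈ 2.708.
B: holds — e.g. at (3, 4), both sides equal 144.
C: fails at (3, 7) — LHS = e^10 ≈ 22026.5, RHS = e^3 + e^7 ≈ 1117.

Answer: B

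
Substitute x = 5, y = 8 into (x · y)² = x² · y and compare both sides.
LHS = (5 · 8)² = 1600
RHS = 5² · 8 = 200

LHS ≠ RHS, so the equation does not hold here.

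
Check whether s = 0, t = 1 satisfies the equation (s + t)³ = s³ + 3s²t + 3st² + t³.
Substituting s = 0, t = 1:

LHS = (0 + 1)³ = 1
RHS = 0³ + 3·0²·1 + 3·0·1² + 1³ = 1

LHS = RHS, so the equation holds at this point.

Answer: Holds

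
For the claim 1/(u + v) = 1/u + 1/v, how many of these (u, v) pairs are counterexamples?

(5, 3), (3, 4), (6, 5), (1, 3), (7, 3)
5

Testing each pair:
(5, 3): LHS = 1/8, RHS = 8/15 → counterexample
(3, 4): LHS = 1/7, RHS = 7/12 → counterexample
(6, 5): LHS = 1/11, RHS = 11/30 → counterexample
(1, 3): LHS = 1/4, RHS = 4/3 → counterexample
(7, 3): LHS = 1/10, RHS = 10/21 → counterexample

That makes 5 counterexamples.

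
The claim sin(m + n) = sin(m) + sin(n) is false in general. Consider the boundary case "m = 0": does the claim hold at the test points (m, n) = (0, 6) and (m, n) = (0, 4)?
At (0, 6): LHS = sin(6) ≈ -0.2794, RHS = sin(6) ≈ -0.2794 → equal
At (0, 4): LHS = sin(4) ≈ -0.7568, RHS = sin(4) ≈ -0.7568 → equal

So the claim does hold at both of these boundary points, even though it is not an identity.

Answer: Yes, holds at both test points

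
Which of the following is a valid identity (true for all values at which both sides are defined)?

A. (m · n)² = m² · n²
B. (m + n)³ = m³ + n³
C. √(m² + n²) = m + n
A: holds — e.g. at (1, 1), both sides equal 1.
B: fails at (5, 5) — LHS = 1000, RHS = 250.
C: fails at (4, 4) — LHS = 4·√(2) ≈ 5.657, RHS = 8.

Answer: A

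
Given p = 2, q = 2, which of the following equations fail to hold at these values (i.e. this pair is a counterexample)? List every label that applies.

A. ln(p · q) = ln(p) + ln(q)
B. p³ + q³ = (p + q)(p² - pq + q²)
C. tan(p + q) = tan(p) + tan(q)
Evaluating each claim at the given values:
A. LHS = ln(4) ≈ 1.386, RHS = 2·ln(2) ≈ 1.386 → holds here (LHS = RHS)
B. LHS = 16, RHS = 16 → holds here (LHS = RHS)
C. LHS = tan(4) ≈ 1.158, RHS = 2·tan(2) ≈ -4.37 → fails here (LHS ≠ RHS)

Answer: C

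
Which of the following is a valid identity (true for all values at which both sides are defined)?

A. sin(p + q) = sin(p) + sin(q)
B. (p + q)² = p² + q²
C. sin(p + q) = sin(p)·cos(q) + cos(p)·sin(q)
C

A: fails at (4, 5) — LHS = sin(9) ≈ 0.4121, RHS = sin(5) + sin(4) ≈ -1.716.
B: fails at (5, 5) — LHS = 100, RHS = 50.
C: holds — e.g. at (1, 5), both sides equal sin(6) ≈ -0.2794.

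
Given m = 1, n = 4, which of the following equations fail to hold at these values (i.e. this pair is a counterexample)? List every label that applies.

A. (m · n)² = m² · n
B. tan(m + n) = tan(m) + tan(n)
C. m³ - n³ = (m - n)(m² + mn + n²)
A, B

Evaluating each claim at the given values:
A. LHS = 16, RHS = 4 → fails here (LHS ≠ RHS)
B. LHS = tan(5) ≈ -3.381, RHS = tan(4) + tan(1) ≈ 2.715 → fails here (LHS ≠ RHS)
C. LHS = -63, RHS = -63 → holds here (LHS = RHS)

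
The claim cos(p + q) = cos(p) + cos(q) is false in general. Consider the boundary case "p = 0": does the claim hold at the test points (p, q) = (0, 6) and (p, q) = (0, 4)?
At (0, 6): LHS = cos(6) ≈ 0.9602 ≠ RHS = cos(6) + 1 ≈ 1.96
At (0, 4): LHS = cos(4) ≈ -0.6536 ≠ RHS = cos(4) + 1 ≈ 0.3464

Answer: No, fails at both test points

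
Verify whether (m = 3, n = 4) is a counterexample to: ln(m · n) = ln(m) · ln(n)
Substituting m = 3, n = 4:
LHS = ln(3 · 4) = ln(12) ≈ 2.485
RHS = ln(3) · ln(4) ≈ 1.523

Since LHS ≠ RHS, this pair disproves the claim.

Answer: Yes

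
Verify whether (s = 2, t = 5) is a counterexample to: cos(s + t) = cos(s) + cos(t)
Substituting s = 2, t = 5:
LHS = cos(2 + 5) = cos(7) ≈ 0.7539
RHS = cos(2) + cos(5) ≈ -0.1325

Since LHS ≠ RHS, this pair disproves the claim.

Answer: Yes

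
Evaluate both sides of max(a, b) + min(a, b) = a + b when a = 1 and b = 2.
LHS = max(1, 2) + min(1, 2) = 3
RHS = 1 + 2 = 3

LHS = RHS: the two sides agree.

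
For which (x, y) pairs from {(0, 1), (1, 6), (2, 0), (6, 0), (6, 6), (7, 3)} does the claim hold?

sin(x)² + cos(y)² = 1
(6, 6)

Testing each pair:
(0, 1): LHS = cos(1)² ≈ 0.2919, RHS = 1 → fails
(1, 6): LHS = sin(1)² + cos(6)² ≈ 1.63, RHS = 1 → fails
(2, 0): LHS = sin(2)² + 1 ≈ 1.827, RHS = 1 → fails
(6, 0): LHS = sin(6)² + 1 ≈ 1.078, RHS = 1 → fails
(6, 6): LHS = sin(6)² + cos(6)² = 1, RHS = 1 → holds
(7, 3): LHS = sin(7)² + cos(3)² ≈ 1.412, RHS = 1 → fails

1 of 6 pairs satisfies the claim.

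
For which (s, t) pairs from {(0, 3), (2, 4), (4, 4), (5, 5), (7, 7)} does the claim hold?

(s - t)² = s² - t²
(4, 4), (5, 5), (7, 7)

Testing each pair:
(0, 3): LHS = 9, RHS = -9 → fails
(2, 4): LHS = 4, RHS = -12 → fails
(4, 4): LHS = 0, RHS = 0 → holds
(5, 5): LHS = 0, RHS = 0 → holds
(7, 7): LHS = 0, RHS = 0 → holds

3 of 5 pairs satisfy the claim.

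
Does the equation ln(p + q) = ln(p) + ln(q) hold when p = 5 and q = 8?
Fails

Substituting p = 5, q = 8:

LHS = ln(5 + 8) = ln(13) ≈ 2.565
RHS = ln(5) + ln(8) ≈ 3.689

LHS ≠ RHS, so the equation does not hold at this point.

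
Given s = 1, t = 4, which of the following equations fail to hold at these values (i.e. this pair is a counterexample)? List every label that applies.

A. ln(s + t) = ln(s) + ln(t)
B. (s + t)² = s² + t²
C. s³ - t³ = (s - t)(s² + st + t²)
Evaluating each claim at the given values:
A. LHS = ln(5) ≈ 1.609, RHS = ln(4) ≈ 1.386 → fails here (LHS ≠ RHS)
B. LHS = 25, RHS = 17 → fails here (LHS ≠ RHS)
C. LHS = -63, RHS = -63 → holds here (LHS = RHS)

Answer: A, B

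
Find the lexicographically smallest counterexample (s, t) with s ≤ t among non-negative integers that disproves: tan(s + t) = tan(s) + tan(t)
(s, t) = (1, 1)

Substituting (1, 1) into the claim:
LHS = tan(1 + 1) = tan(2) ≈ -2.185
RHS = tan(1) + tan(1) = 2·tan(1) ≈ 3.115

Since LHS ≠ RHS, this pair disproves the claim, and no lexicographically smaller pair (s ≤ t, non-negative integers) does.

For instance (1, 2) is also a counterexample (LHS = tan(3) ≈ -0.1425, RHS = tan(2) + tan(1) ≈ -0.6276), but it's lexicographically larger.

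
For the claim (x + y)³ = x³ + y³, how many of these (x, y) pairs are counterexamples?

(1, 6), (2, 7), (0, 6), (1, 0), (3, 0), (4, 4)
Testing each pair:
(1, 6): LHS = 343, RHS = 217 → counterexample
(2, 7): LHS = 729, RHS = 351 → counterexample
(0, 6): LHS = 216, RHS = 216 → satisfies claim
(1, 0): LHS = 1, RHS = 1 → satisfies claim
(3, 0): LHS = 27, RHS = 27 → satisfies claim
(4, 4): LHS = 512, RHS = 128 → counterexample

That makes 3 counterexamples.

Answer: 3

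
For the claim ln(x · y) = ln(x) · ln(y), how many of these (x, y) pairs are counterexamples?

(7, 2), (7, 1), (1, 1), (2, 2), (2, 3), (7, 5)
5

Testing each pair:
(7, 2): LHS = ln(14) ≈ 2.639, RHS = ln(2)·ln(7) ≈ 1.349 → counterexample
(7, 1): LHS = ln(7) ≈ 1.946, RHS = 0 → counterexample
(1, 1): LHS = 0, RHS = 0 → satisfies claim
(2, 2): LHS = ln(4) ≈ 1.386, RHS = ln(2)² ≈ 0.4805 → counterexample
(2, 3): LHS = ln(6) ≈ 1.792, RHS = ln(2)·ln(3) ≈ 0.7615 → counterexample
(7, 5): LHS = ln(35) ≈ 3.555, RHS = ln(5)·ln(7) ≈ 3.132 → counterexample

That makes 5 counterexamples.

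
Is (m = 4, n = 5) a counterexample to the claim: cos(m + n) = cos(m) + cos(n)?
Yes

Substituting m = 4, n = 5:
LHS = cos(4 + 5) = cos(9) ≈ -0.9111
RHS = cos(4) + cos(5) ≈ -0.37

Since LHS ≠ RHS, this pair disproves the claim.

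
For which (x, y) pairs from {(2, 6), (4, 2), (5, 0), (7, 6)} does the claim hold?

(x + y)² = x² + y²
Testing each pair:
(2, 6): LHS = 64, RHS = 40 → fails
(4, 2): LHS = 36, RHS = 20 → fails
(5, 0): LHS = 25, RHS = 25 → holds
(7, 6): LHS = 169, RHS = 85 → fails

1 of 4 pairs satisfies the claim.

Answer: (5, 0)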